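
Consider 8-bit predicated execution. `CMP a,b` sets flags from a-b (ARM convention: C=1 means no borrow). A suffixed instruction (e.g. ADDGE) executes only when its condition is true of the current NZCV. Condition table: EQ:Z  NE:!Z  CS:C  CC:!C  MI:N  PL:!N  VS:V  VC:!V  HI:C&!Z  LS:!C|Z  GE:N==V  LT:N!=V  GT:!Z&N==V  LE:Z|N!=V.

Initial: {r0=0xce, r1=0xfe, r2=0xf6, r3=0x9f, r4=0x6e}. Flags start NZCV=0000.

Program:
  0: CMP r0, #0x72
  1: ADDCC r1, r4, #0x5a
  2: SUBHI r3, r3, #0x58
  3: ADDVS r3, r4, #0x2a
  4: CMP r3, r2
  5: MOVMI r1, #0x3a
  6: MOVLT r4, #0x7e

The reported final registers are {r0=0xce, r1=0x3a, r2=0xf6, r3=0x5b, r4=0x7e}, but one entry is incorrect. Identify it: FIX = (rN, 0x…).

FIX = (r3, 0x98)

0: ✓ CMP  NZCV=0011
1: · ADDCC
2: ✓ SUBHI  r3←0x47
3: ✓ ADDVS  r3←0x98
4: ✓ CMP  NZCV=1000
5: ✓ MOVMI  r1←0x3a
6: ✓ MOVLT  r4←0x7e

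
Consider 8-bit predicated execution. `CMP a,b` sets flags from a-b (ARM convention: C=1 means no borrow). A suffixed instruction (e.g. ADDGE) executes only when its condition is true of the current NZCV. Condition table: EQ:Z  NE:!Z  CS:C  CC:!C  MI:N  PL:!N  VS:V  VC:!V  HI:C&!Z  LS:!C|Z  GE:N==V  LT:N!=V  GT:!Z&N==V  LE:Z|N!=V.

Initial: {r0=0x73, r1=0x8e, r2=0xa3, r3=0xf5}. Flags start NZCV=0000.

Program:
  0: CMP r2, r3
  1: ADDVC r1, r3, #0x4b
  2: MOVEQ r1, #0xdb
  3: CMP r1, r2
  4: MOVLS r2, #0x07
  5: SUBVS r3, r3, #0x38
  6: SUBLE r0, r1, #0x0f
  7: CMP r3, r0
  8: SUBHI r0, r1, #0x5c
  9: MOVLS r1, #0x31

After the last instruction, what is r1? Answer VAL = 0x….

0: ✓ CMP  NZCV=1000
1: ✓ ADDVC  r1←0x40
2: · MOVEQ
3: ✓ CMP  NZCV=1001
4: ✓ MOVLS  r2←0x07
5: ✓ SUBVS  r3←0xbd
6: · SUBLE
7: ✓ CMP  NZCV=0011
8: ✓ SUBHI  r0←0xe4
9: · MOVLS

VAL = 0x40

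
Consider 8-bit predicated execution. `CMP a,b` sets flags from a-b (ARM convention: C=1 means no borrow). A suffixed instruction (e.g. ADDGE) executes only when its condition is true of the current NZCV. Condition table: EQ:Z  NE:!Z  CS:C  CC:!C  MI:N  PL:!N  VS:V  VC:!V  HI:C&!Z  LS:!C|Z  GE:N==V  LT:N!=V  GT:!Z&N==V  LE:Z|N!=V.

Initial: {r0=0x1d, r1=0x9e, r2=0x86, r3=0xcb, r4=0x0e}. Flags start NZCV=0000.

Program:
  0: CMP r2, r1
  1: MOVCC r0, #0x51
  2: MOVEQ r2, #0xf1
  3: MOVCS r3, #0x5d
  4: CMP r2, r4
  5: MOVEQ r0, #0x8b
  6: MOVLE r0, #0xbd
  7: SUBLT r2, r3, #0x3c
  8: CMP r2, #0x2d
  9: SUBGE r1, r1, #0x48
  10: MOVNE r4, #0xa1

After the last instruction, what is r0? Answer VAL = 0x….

0: ✓ CMP  NZCV=1000
1: ✓ MOVCC  r0←0x51
2: · MOVEQ
3: · MOVCS
4: ✓ CMP  NZCV=0011
5: · MOVEQ
6: ✓ MOVLE  r0←0xbd
7: ✓ SUBLT  r2←0x8f
8: ✓ CMP  NZCV=0011
9: · SUBGE
10: ✓ MOVNE  r4←0xa1

VAL = 0xbd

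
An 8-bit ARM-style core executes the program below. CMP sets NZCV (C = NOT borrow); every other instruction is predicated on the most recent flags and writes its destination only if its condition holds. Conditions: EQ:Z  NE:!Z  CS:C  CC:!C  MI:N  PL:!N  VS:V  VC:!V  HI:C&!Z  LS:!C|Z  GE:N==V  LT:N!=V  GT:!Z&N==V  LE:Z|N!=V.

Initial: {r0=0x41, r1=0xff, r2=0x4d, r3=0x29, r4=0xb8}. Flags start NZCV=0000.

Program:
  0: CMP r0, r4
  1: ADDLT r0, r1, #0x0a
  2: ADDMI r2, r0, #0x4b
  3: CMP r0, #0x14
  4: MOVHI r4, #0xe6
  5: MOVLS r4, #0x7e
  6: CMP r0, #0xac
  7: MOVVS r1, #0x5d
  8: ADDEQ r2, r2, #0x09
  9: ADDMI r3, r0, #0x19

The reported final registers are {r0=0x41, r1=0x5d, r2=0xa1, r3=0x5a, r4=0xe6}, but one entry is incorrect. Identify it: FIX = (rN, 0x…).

0: ✓ CMP  NZCV=1001
1: · ADDLT
2: ✓ ADDMI  r2←0x8c
3: ✓ CMP  NZCV=0010
4: ✓ MOVHI  r4←0xe6
5: · MOVLS
6: ✓ CMP  NZCV=1001
7: ✓ MOVVS  r1←0x5d
8: · ADDEQ
9: ✓ ADDMI  r3←0x5a

FIX = (r2, 0x8c)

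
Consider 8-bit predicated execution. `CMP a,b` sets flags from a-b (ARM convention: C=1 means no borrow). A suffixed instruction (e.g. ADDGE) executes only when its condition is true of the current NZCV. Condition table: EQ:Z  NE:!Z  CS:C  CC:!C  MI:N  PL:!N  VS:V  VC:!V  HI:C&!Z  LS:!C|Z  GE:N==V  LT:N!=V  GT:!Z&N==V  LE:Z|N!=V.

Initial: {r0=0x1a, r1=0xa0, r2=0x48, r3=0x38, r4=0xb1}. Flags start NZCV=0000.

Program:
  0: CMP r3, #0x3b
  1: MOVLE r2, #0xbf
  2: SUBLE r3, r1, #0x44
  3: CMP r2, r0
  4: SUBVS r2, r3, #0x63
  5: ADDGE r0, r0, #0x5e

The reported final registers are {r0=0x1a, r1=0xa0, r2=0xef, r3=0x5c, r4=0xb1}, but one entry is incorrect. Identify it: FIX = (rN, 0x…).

FIX = (r2, 0xbf)

[0] flags=1000 → (cmp)
[1] flags=1000 LE?T → r2=0xbf
[2] flags=1000 LE?T → r3=0x5c
[3] flags=1010 → (cmp)
[4] flags=1010 VS?F → skip
[5] flags=1010 GE?F → skip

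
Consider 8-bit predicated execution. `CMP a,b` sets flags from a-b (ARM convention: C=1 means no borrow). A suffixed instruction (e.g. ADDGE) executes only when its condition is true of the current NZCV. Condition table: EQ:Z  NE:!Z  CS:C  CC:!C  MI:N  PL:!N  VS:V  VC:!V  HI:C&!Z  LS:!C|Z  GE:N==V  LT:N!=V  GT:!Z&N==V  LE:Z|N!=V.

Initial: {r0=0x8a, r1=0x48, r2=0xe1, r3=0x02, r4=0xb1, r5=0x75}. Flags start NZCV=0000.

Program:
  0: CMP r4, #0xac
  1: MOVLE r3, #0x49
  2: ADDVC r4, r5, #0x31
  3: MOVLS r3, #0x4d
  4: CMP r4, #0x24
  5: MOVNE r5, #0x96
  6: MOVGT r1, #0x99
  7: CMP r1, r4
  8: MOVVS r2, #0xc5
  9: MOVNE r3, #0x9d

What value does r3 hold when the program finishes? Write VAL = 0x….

[0] flags=0010 → (cmp)
[1] flags=0010 LE?F → skip
[2] flags=0010 VC?T → r4=0xa6
[3] flags=0010 LS?F → skip
[4] flags=1010 → (cmp)
[5] flags=1010 NE?T → r5=0x96
[6] flags=1010 GT?F → skip
[7] flags=1001 → (cmp)
[8] flags=1001 VS?T → r2=0xc5
[9] flags=1001 NE?T → r3=0x9d

VAL = 0x9d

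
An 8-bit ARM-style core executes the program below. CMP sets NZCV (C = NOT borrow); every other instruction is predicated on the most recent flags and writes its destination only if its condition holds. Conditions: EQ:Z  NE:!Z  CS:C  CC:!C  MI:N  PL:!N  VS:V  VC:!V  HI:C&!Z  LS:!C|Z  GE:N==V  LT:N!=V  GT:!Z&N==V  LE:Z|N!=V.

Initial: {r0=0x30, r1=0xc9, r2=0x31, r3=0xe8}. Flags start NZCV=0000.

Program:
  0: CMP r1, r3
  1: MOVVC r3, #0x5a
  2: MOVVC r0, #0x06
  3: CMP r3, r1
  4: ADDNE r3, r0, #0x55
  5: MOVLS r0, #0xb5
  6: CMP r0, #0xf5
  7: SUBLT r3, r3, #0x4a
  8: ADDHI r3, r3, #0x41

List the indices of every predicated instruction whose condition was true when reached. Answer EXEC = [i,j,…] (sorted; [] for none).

EXEC = [1,2,4,5,7]

[0] flags=1000 → (cmp)
[1] flags=1000 VC?T → r3=0x5a
[2] flags=1000 VC?T → r0=0x06
[3] flags=1001 → (cmp)
[4] flags=1001 NE?T → r3=0x5b
[5] flags=1001 LS?T → r0=0xb5
[6] flags=1000 → (cmp)
[7] flags=1000 LT?T → r3=0x11
[8] flags=1000 HI?F → skip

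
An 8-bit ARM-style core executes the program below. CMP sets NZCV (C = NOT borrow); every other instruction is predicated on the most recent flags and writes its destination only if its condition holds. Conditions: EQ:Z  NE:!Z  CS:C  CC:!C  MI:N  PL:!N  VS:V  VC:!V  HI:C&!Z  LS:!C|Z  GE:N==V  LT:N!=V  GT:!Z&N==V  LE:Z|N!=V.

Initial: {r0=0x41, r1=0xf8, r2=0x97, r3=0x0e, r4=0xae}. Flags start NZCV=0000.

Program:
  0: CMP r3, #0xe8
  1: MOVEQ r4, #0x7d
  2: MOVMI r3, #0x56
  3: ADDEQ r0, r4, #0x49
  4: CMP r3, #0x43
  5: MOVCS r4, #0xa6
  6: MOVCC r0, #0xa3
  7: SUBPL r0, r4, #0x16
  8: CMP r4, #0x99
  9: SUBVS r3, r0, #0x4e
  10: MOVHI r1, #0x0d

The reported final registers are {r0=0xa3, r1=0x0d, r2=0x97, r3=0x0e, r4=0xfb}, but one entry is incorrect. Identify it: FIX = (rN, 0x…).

FIX = (r4, 0xae)

0: ✓ CMP  NZCV=0000
1: · MOVEQ
2: · MOVMI
3: · ADDEQ
4: ✓ CMP  NZCV=1000
5: · MOVCS
6: ✓ MOVCC  r0←0xa3
7: · SUBPL
8: ✓ CMP  NZCV=0010
9: · SUBVS
10: ✓ MOVHI  r1←0x0d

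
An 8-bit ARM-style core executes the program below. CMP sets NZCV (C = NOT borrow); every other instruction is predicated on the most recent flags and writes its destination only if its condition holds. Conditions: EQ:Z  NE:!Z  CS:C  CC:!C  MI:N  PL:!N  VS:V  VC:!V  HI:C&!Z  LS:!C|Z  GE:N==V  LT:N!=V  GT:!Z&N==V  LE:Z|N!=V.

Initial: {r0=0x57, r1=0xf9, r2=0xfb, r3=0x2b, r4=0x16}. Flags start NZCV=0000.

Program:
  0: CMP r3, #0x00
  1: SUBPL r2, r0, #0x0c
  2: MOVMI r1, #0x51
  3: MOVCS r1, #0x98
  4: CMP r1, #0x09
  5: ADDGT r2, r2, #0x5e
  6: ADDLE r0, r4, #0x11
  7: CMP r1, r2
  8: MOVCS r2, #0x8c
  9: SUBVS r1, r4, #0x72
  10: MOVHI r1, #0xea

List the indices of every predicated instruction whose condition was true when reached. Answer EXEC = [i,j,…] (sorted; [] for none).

EXEC = [1,3,6,8,9,10]

[0] flags=0010 → (cmp)
[1] flags=0010 PL?T → r2=0x4b
[2] flags=0010 MI?F → skip
[3] flags=0010 CS?T → r1=0x98
[4] flags=1010 → (cmp)
[5] flags=1010 GT?F → skip
[6] flags=1010 LE?T → r0=0x27
[7] flags=0011 → (cmp)
[8] flags=0011 CS?T → r2=0x8c
[9] flags=0011 VS?T → r1=0xa4
[10] flags=0011 HI?T → r1=0xea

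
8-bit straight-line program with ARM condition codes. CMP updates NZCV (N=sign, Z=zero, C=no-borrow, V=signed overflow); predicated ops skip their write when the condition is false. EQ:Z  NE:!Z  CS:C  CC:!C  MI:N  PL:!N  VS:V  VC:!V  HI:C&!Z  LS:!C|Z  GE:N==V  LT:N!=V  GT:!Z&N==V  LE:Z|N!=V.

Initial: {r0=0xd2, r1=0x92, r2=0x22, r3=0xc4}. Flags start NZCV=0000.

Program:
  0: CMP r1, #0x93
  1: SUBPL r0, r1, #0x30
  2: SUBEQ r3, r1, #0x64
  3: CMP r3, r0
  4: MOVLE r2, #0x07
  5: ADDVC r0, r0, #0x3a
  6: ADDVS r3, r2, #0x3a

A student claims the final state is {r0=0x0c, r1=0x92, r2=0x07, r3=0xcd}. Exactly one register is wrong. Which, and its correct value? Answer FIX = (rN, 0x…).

[0] flags=1000 → (cmp)
[1] flags=1000 PL?F → skip
[2] flags=1000 EQ?F → skip
[3] flags=1000 → (cmp)
[4] flags=1000 LE?T → r2=0x07
[5] flags=1000 VC?T → r0=0x0c
[6] flags=1000 VS?F → skip

FIX = (r3, 0xc4)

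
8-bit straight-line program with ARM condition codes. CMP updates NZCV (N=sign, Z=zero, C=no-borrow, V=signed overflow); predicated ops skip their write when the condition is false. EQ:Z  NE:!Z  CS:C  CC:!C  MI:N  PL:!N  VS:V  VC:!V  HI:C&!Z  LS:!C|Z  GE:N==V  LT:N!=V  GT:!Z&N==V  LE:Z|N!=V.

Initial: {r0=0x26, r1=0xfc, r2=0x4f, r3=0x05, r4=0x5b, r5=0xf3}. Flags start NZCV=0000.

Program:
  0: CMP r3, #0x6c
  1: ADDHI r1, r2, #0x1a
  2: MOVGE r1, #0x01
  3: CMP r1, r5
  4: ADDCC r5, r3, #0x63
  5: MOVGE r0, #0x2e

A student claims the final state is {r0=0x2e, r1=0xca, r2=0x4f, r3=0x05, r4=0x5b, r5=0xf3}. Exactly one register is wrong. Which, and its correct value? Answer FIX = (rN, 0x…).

0: ✓ CMP  NZCV=1000
1: · ADDHI
2: · MOVGE
3: ✓ CMP  NZCV=0010
4: · ADDCC
5: ✓ MOVGE  r0←0x2e

FIX = (r1, 0xfc)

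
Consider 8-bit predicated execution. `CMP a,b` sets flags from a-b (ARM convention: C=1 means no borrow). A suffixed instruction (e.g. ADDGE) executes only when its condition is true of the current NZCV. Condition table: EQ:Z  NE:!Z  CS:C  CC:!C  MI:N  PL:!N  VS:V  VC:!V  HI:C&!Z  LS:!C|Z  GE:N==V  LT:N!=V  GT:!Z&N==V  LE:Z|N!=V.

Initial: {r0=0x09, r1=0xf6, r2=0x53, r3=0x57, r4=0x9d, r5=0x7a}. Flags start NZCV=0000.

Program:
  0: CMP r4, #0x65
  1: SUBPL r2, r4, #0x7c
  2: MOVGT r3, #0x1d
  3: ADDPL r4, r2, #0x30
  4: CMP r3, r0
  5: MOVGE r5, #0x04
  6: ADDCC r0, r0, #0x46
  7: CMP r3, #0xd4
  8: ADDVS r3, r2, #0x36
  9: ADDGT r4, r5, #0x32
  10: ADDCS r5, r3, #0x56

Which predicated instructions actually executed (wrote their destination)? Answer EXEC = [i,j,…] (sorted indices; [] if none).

[0] flags=0011 → (cmp)
[1] flags=0011 PL?T → r2=0x21
[2] flags=0011 GT?F → skip
[3] flags=0011 PL?T → r4=0x51
[4] flags=0010 → (cmp)
[5] flags=0010 GE?T → r5=0x04
[6] flags=0010 CC?F → skip
[7] flags=1001 → (cmp)
[8] flags=1001 VS?T → r3=0x57
[9] flags=1001 GT?T → r4=0x36
[10] flags=1001 CS?F → skip

EXEC = [1,3,5,8,9]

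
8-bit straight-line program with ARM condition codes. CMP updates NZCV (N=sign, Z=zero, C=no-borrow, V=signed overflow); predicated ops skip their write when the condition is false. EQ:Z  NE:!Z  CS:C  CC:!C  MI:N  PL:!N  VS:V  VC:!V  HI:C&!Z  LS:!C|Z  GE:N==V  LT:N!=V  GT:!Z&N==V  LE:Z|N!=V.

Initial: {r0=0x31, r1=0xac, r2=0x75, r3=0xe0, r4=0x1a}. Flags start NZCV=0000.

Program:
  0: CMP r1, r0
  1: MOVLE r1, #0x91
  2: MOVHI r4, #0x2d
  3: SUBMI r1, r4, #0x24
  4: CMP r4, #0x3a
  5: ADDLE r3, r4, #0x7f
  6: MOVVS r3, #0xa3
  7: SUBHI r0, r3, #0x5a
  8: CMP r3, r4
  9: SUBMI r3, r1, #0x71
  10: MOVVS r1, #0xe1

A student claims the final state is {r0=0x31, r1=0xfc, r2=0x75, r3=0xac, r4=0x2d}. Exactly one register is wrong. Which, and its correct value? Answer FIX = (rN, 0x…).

0: ✓ CMP  NZCV=0011
1: ✓ MOVLE  r1←0x91
2: ✓ MOVHI  r4←0x2d
3: · SUBMI
4: ✓ CMP  NZCV=1000
5: ✓ ADDLE  r3←0xac
6: · MOVVS
7: · SUBHI
8: ✓ CMP  NZCV=0011
9: · SUBMI
10: ✓ MOVVS  r1←0xe1

FIX = (r1, 0xe1)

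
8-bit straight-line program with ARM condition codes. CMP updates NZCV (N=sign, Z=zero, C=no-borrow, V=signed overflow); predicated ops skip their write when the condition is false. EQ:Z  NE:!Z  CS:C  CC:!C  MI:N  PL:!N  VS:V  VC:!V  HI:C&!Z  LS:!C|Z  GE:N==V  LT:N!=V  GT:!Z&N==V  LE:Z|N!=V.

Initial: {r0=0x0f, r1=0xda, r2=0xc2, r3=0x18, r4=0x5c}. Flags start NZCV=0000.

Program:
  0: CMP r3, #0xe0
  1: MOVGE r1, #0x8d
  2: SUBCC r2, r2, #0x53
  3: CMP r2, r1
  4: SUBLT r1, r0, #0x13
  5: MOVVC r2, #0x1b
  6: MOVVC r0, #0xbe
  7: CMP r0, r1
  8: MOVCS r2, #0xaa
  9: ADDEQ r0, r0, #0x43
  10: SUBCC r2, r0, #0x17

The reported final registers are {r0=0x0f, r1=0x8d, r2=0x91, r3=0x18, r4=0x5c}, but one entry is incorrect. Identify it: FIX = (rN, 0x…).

FIX = (r2, 0xf8)

0: ✓ CMP  NZCV=0000
1: ✓ MOVGE  r1←0x8d
2: ✓ SUBCC  r2←0x6f
3: ✓ CMP  NZCV=1001
4: · SUBLT
5: · MOVVC
6: · MOVVC
7: ✓ CMP  NZCV=1001
8: · MOVCS
9: · ADDEQ
10: ✓ SUBCC  r2←0xf8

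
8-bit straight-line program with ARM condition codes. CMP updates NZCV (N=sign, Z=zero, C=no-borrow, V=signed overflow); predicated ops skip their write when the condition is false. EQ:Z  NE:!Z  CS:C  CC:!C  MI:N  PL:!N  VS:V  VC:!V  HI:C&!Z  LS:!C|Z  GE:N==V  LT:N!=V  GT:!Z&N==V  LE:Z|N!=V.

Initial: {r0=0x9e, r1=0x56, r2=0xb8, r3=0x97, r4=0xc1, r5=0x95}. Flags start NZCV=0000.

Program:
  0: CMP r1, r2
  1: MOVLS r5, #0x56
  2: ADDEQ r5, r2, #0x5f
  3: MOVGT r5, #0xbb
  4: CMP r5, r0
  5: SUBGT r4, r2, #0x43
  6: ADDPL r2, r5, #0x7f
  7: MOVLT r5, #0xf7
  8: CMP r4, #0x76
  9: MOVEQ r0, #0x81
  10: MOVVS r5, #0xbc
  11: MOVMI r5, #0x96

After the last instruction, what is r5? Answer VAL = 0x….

0: ✓ CMP  NZCV=1001
1: ✓ MOVLS  r5←0x56
2: · ADDEQ
3: ✓ MOVGT  r5←0xbb
4: ✓ CMP  NZCV=0010
5: ✓ SUBGT  r4←0x75
6: ✓ ADDPL  r2←0x3a
7: · MOVLT
8: ✓ CMP  NZCV=1000
9: · MOVEQ
10: · MOVVS
11: ✓ MOVMI  r5←0x96

VAL = 0x96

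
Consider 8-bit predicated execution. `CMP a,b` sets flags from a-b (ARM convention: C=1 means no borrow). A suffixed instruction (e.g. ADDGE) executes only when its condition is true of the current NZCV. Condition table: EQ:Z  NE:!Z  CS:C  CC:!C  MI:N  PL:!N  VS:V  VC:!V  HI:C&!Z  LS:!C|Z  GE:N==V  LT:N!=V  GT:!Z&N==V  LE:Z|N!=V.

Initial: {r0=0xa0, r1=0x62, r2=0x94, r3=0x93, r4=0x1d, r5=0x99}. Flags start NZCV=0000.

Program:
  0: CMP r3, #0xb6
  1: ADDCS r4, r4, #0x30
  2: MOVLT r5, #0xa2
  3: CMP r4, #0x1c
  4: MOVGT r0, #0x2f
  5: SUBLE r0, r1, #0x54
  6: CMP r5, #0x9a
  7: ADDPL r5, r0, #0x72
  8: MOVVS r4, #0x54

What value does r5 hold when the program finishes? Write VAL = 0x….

VAL = 0xa1

0: ✓ CMP  NZCV=1000
1: · ADDCS
2: ✓ MOVLT  r5←0xa2
3: ✓ CMP  NZCV=0010
4: ✓ MOVGT  r0←0x2f
5: · SUBLE
6: ✓ CMP  NZCV=0010
7: ✓ ADDPL  r5←0xa1
8: · MOVVS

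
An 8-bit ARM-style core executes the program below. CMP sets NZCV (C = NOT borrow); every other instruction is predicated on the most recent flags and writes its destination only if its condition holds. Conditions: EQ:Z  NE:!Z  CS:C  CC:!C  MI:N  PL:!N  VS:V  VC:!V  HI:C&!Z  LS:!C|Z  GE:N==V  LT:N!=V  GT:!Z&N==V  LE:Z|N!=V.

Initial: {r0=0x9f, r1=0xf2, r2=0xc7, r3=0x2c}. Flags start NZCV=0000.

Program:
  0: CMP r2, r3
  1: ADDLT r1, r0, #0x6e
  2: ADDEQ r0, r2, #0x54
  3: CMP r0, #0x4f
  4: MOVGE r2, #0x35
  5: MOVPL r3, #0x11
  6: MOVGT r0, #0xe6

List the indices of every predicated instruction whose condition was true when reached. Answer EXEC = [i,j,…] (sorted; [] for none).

[0] flags=1010 → (cmp)
[1] flags=1010 LT?T → r1=0x0d
[2] flags=1010 EQ?F → skip
[3] flags=0011 → (cmp)
[4] flags=0011 GE?F → skip
[5] flags=0011 PL?T → r3=0x11
[6] flags=0011 GT?F → skip

EXEC = [1,5]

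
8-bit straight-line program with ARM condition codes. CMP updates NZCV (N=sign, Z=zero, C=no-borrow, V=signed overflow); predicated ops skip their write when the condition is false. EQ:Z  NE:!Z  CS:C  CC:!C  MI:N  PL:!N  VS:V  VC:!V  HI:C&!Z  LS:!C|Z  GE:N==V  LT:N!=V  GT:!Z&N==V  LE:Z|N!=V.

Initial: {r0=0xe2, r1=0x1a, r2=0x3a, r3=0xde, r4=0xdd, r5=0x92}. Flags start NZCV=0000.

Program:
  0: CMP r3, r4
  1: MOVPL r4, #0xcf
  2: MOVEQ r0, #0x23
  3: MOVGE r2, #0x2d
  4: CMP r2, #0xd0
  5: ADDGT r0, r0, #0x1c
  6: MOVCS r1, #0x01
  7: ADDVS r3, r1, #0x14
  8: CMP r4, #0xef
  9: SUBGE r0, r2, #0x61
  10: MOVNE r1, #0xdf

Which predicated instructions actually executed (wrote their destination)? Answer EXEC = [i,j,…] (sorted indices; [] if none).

0: ✓ CMP  NZCV=0010
1: ✓ MOVPL  r4←0xcf
2: · MOVEQ
3: ✓ MOVGE  r2←0x2d
4: ✓ CMP  NZCV=0000
5: ✓ ADDGT  r0←0xfe
6: · MOVCS
7: · ADDVS
8: ✓ CMP  NZCV=1000
9: · SUBGE
10: ✓ MOVNE  r1←0xdf

EXEC = [1,3,5,10]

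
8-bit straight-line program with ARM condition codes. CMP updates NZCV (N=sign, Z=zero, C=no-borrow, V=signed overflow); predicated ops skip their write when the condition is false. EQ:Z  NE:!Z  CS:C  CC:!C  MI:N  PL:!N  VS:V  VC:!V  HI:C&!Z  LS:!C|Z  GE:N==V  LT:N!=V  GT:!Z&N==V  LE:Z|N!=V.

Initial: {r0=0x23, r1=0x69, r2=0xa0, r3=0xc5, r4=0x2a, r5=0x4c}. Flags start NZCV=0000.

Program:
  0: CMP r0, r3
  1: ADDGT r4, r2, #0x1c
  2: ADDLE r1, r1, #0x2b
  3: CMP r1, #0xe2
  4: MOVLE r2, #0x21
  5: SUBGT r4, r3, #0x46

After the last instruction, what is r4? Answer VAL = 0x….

VAL = 0x7f

[0] flags=0000 → (cmp)
[1] flags=0000 GT?T → r4=0xbc
[2] flags=0000 LE?F → skip
[3] flags=1001 → (cmp)
[4] flags=1001 LE?F → skip
[5] flags=1001 GT?T → r4=0x7f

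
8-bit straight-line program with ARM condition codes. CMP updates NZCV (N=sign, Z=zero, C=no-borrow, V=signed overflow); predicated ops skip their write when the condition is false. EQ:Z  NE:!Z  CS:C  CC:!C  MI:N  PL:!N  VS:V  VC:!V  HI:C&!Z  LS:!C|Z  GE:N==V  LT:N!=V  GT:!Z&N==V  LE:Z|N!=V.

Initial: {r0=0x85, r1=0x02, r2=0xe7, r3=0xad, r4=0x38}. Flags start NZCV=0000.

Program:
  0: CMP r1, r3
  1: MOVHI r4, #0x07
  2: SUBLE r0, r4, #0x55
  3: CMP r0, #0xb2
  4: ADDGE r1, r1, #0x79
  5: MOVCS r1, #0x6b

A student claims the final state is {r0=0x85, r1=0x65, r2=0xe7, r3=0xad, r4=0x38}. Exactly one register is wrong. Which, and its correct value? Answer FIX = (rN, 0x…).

[0] flags=0000 → (cmp)
[1] flags=0000 HI?F → skip
[2] flags=0000 LE?F → skip
[3] flags=1000 → (cmp)
[4] flags=1000 GE?F → skip
[5] flags=1000 CS?F → skip

FIX = (r1, 0x02)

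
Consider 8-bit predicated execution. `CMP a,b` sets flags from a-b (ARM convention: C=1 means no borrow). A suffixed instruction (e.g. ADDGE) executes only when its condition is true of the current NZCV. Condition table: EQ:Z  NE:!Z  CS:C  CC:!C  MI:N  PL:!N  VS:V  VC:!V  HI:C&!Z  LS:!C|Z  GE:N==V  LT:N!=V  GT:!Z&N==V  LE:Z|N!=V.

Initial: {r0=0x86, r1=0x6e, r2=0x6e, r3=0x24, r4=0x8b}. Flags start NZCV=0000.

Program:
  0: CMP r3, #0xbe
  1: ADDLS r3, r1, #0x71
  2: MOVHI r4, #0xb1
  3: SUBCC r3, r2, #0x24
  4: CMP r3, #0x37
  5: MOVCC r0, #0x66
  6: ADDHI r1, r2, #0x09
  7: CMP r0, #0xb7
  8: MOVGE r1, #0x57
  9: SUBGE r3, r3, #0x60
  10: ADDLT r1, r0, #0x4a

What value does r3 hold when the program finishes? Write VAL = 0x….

VAL = 0x4a

[0] flags=0000 → (cmp)
[1] flags=0000 LS?T → r3=0xdf
[2] flags=0000 HI?F → skip
[3] flags=0000 CC?T → r3=0x4a
[4] flags=0010 → (cmp)
[5] flags=0010 CC?F → skip
[6] flags=0010 HI?T → r1=0x77
[7] flags=1000 → (cmp)
[8] flags=1000 GE?F → skip
[9] flags=1000 GE?F → skip
[10] flags=1000 LT?T → r1=0xd0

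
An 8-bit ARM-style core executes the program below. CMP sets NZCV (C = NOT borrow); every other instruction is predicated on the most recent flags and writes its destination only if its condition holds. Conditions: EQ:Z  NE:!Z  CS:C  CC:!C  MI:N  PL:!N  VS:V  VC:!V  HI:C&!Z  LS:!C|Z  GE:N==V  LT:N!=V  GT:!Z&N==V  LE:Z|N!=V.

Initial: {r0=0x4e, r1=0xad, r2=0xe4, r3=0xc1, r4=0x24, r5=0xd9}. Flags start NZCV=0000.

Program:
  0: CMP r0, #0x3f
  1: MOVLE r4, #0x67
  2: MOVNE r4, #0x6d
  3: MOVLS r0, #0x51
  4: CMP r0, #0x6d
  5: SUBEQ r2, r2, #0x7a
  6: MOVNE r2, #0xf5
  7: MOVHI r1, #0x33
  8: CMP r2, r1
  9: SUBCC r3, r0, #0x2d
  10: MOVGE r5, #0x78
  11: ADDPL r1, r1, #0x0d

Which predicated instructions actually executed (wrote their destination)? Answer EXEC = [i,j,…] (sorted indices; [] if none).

EXEC = [2,6,10,11]

[0] flags=0010 → (cmp)
[1] flags=0010 LE?F → skip
[2] flags=0010 NE?T → r4=0x6d
[3] flags=0010 LS?F → skip
[4] flags=1000 → (cmp)
[5] flags=1000 EQ?F → skip
[6] flags=1000 NE?T → r2=0xf5
[7] flags=1000 HI?F → skip
[8] flags=0010 → (cmp)
[9] flags=0010 CC?F → skip
[10] flags=0010 GE?T → r5=0x78
[11] flags=0010 PL?T → r1=0xba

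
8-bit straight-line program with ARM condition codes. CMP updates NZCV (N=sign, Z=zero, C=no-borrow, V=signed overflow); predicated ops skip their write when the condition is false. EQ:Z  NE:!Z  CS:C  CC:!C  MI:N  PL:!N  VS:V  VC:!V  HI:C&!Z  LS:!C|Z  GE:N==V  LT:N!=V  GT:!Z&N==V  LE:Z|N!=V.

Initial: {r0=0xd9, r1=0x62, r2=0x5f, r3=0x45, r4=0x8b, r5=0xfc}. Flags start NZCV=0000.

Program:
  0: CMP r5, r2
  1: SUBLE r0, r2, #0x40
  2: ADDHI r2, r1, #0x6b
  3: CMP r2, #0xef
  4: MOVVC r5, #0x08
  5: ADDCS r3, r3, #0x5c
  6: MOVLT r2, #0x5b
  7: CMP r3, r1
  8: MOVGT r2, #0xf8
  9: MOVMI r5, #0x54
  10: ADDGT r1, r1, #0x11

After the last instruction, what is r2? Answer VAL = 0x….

0: ✓ CMP  NZCV=1010
1: ✓ SUBLE  r0←0x1f
2: ✓ ADDHI  r2←0xcd
3: ✓ CMP  NZCV=1000
4: ✓ MOVVC  r5←0x08
5: · ADDCS
6: ✓ MOVLT  r2←0x5b
7: ✓ CMP  NZCV=1000
8: · MOVGT
9: ✓ MOVMI  r5←0x54
10: · ADDGT

VAL = 0x5b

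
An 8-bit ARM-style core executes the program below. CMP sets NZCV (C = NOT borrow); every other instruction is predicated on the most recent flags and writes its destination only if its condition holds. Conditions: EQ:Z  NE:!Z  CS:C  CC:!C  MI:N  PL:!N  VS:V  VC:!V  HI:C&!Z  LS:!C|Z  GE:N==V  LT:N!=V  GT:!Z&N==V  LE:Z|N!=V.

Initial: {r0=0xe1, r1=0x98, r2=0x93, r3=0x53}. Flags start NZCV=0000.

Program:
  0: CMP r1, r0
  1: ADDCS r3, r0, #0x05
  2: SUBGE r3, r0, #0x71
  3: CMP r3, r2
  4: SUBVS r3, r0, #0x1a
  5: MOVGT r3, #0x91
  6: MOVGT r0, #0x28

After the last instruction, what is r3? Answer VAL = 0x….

0: ✓ CMP  NZCV=1000
1: · ADDCS
2: · SUBGE
3: ✓ CMP  NZCV=1001
4: ✓ SUBVS  r3←0xc7
5: ✓ MOVGT  r3←0x91
6: ✓ MOVGT  r0←0x28

VAL = 0x91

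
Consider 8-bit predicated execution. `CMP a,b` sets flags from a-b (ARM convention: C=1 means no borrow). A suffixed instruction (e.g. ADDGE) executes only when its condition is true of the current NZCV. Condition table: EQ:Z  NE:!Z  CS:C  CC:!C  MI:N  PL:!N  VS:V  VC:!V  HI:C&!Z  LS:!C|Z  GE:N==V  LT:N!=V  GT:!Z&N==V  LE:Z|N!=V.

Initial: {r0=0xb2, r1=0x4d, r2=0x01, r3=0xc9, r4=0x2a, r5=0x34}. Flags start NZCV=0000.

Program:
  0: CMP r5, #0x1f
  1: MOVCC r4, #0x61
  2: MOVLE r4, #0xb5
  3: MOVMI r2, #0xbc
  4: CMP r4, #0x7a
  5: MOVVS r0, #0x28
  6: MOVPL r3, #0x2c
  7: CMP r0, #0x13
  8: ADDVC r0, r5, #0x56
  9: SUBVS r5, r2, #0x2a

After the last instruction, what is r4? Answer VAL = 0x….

0: ✓ CMP  NZCV=0010
1: · MOVCC
2: · MOVLE
3: · MOVMI
4: ✓ CMP  NZCV=1000
5: · MOVVS
6: · MOVPL
7: ✓ CMP  NZCV=1010
8: ✓ ADDVC  r0←0x8a
9: · SUBVS

VAL = 0x2a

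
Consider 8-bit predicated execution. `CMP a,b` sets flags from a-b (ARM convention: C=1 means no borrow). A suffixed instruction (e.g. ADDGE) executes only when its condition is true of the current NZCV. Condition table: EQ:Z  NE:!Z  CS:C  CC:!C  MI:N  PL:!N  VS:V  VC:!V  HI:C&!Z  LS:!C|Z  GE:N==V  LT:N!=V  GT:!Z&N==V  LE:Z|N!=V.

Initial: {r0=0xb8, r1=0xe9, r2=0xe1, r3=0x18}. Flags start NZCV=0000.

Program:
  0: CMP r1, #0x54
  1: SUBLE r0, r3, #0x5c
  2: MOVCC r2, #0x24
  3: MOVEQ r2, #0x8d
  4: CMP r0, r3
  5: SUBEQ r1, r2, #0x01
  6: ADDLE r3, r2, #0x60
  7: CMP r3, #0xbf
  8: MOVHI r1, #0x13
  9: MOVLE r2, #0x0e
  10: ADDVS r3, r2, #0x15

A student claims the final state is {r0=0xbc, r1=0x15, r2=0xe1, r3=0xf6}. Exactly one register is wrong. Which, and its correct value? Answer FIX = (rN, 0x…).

FIX = (r1, 0xe9)

0: ✓ CMP  NZCV=1010
1: ✓ SUBLE  r0←0xbc
2: · MOVCC
3: · MOVEQ
4: ✓ CMP  NZCV=1010
5: · SUBEQ
6: ✓ ADDLE  r3←0x41
7: ✓ CMP  NZCV=1001
8: · MOVHI
9: · MOVLE
10: ✓ ADDVS  r3←0xf6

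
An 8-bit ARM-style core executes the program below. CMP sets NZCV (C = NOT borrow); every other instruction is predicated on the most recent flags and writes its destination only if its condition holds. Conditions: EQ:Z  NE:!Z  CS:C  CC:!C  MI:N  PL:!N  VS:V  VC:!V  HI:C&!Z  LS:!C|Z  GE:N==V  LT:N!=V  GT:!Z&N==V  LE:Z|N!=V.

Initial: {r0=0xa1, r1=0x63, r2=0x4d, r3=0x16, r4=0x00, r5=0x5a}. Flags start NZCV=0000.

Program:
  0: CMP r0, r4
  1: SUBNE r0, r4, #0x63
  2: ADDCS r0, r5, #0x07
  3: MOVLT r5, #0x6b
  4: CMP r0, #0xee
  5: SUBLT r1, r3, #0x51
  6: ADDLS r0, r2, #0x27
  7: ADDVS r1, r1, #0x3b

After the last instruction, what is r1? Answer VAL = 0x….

VAL = 0x63

0: ✓ CMP  NZCV=1010
1: ✓ SUBNE  r0←0x9d
2: ✓ ADDCS  r0←0x61
3: ✓ MOVLT  r5←0x6b
4: ✓ CMP  NZCV=0000
5: · SUBLT
6: ✓ ADDLS  r0←0x74
7: · ADDVS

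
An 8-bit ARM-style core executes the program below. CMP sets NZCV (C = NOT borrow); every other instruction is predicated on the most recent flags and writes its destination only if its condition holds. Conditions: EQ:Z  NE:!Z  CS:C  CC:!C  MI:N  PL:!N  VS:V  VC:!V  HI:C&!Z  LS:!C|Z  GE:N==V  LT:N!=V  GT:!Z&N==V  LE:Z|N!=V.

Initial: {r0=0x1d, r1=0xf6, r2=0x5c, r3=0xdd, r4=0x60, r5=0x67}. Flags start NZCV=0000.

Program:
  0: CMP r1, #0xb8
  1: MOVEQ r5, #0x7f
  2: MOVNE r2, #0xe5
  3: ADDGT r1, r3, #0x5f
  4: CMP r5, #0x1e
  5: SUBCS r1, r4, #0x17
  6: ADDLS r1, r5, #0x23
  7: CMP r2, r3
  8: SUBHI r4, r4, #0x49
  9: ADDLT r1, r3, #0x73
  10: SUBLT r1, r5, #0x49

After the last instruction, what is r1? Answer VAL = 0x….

[0] flags=0010 → (cmp)
[1] flags=0010 EQ?F → skip
[2] flags=0010 NE?T → r2=0xe5
[3] flags=0010 GT?T → r1=0x3c
[4] flags=0010 → (cmp)
[5] flags=0010 CS?T → r1=0x49
[6] flags=0010 LS?F → skip
[7] flags=0010 → (cmp)
[8] flags=0010 HI?T → r4=0x17
[9] flags=0010 LT?F → skip
[10] flags=0010 LT?F → skip

VAL = 0x49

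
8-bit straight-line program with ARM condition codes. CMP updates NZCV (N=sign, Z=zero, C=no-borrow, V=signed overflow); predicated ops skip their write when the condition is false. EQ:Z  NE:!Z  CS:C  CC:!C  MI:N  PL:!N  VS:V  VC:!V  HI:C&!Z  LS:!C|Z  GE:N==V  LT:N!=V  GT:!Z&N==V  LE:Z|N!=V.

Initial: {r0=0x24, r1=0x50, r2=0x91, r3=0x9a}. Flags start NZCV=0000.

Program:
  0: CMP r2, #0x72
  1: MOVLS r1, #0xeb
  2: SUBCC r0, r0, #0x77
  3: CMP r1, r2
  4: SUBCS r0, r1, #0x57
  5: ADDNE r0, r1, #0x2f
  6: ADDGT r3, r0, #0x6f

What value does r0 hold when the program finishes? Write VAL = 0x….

0: ✓ CMP  NZCV=0011
1: · MOVLS
2: · SUBCC
3: ✓ CMP  NZCV=1001
4: · SUBCS
5: ✓ ADDNE  r0←0x7f
6: ✓ ADDGT  r3←0xee

VAL = 0x7f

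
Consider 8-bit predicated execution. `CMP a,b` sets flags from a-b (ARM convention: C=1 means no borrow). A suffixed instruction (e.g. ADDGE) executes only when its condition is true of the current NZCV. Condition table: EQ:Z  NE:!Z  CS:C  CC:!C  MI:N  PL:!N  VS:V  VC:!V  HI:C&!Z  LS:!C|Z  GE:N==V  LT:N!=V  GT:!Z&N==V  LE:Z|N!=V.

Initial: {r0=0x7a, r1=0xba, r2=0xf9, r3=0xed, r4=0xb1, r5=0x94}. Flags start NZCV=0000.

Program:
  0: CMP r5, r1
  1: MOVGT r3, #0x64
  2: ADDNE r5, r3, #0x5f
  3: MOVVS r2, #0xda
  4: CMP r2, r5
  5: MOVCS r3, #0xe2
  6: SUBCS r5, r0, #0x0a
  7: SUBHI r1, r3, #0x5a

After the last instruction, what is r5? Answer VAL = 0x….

0: ✓ CMP  NZCV=1000
1: · MOVGT
2: ✓ ADDNE  r5←0x4c
3: · MOVVS
4: ✓ CMP  NZCV=1010
5: ✓ MOVCS  r3←0xe2
6: ✓ SUBCS  r5←0x70
7: ✓ SUBHI  r1←0x88

VAL = 0x70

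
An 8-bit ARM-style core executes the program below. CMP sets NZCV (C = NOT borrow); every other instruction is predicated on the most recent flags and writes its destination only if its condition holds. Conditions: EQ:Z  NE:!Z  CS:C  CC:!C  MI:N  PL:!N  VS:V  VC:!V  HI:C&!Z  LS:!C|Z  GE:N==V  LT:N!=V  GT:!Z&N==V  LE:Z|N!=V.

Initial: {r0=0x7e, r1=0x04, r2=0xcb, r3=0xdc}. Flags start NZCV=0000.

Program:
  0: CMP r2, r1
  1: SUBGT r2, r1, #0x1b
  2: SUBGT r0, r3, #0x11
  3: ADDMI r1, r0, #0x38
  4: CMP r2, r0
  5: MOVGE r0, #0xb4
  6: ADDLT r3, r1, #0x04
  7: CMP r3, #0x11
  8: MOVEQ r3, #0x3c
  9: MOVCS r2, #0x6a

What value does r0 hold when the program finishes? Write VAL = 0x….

0: ✓ CMP  NZCV=1010
1: · SUBGT
2: · SUBGT
3: ✓ ADDMI  r1←0xb6
4: ✓ CMP  NZCV=0011
5: · MOVGE
6: ✓ ADDLT  r3←0xba
7: ✓ CMP  NZCV=1010
8: · MOVEQ
9: ✓ MOVCS  r2←0x6a

VAL = 0x7e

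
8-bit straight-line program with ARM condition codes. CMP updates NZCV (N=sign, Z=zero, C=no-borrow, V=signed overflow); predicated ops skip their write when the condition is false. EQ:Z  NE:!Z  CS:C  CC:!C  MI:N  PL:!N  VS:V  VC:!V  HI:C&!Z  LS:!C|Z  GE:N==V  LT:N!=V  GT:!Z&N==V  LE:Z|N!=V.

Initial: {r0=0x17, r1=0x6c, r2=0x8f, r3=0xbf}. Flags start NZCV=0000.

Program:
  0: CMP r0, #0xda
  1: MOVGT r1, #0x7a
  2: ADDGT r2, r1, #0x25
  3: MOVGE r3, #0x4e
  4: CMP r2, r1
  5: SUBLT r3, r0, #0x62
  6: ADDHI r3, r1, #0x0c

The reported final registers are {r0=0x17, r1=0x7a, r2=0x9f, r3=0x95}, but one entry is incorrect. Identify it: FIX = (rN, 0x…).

0: ✓ CMP  NZCV=0000
1: ✓ MOVGT  r1←0x7a
2: ✓ ADDGT  r2←0x9f
3: ✓ MOVGE  r3←0x4e
4: ✓ CMP  NZCV=0011
5: ✓ SUBLT  r3←0xb5
6: ✓ ADDHI  r3←0x86

FIX = (r3, 0x86)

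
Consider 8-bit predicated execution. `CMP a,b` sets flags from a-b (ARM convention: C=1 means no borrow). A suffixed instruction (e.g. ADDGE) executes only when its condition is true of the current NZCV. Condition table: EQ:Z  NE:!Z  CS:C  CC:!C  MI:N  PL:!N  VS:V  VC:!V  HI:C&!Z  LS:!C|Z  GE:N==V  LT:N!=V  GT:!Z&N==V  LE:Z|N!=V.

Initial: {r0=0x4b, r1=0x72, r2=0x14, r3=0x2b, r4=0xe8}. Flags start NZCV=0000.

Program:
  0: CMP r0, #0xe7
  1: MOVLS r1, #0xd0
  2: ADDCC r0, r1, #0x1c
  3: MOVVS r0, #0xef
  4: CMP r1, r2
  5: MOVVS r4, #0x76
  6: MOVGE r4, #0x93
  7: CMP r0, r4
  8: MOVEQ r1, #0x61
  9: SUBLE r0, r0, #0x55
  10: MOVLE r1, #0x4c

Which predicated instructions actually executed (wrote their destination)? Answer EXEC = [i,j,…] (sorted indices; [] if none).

EXEC = [1,2]

[0] flags=0000 → (cmp)
[1] flags=0000 LS?T → r1=0xd0
[2] flags=0000 CC?T → r0=0xec
[3] flags=0000 VS?F → skip
[4] flags=1010 → (cmp)
[5] flags=1010 VS?F → skip
[6] flags=1010 GE?F → skip
[7] flags=0010 → (cmp)
[8] flags=0010 EQ?F → skip
[9] flags=0010 LE?F → skip
[10] flags=0010 LE?F → skip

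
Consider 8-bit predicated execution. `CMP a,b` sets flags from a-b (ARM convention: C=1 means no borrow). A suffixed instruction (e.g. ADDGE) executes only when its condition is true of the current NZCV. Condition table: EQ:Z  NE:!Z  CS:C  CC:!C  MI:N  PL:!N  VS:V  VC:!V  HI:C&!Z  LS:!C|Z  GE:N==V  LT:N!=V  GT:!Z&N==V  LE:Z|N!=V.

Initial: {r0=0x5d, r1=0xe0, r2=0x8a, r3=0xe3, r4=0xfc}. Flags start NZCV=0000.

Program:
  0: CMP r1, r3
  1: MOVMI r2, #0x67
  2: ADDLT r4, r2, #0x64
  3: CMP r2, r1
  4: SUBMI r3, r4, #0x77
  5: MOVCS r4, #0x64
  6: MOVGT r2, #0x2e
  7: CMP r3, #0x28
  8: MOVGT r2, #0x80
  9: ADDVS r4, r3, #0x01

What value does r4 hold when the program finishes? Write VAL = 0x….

VAL = 0xcb

[0] flags=1000 → (cmp)
[1] flags=1000 MI?T → r2=0x67
[2] flags=1000 LT?T → r4=0xcb
[3] flags=1001 → (cmp)
[4] flags=1001 MI?T → r3=0x54
[5] flags=1001 CS?F → skip
[6] flags=1001 GT?T → r2=0x2e
[7] flags=0010 → (cmp)
[8] flags=0010 GT?T → r2=0x80
[9] flags=0010 VS?F → skip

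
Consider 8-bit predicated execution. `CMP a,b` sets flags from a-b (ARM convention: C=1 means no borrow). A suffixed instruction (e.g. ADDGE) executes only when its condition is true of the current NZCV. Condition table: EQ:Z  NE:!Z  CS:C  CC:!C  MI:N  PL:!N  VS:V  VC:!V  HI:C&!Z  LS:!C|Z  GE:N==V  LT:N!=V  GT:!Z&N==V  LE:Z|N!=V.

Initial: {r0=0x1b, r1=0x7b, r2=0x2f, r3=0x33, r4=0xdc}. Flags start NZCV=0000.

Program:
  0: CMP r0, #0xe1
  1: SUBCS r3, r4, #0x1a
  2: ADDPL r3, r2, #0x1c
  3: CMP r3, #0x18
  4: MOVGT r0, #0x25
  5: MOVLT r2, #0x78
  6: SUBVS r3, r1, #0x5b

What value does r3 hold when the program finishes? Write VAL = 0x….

[0] flags=0000 → (cmp)
[1] flags=0000 CS?F → skip
[2] flags=0000 PL?T → r3=0x4b
[3] flags=0010 → (cmp)
[4] flags=0010 GT?T → r0=0x25
[5] flags=0010 LT?F → skip
[6] flags=0010 VS?F → skip

VAL = 0x4b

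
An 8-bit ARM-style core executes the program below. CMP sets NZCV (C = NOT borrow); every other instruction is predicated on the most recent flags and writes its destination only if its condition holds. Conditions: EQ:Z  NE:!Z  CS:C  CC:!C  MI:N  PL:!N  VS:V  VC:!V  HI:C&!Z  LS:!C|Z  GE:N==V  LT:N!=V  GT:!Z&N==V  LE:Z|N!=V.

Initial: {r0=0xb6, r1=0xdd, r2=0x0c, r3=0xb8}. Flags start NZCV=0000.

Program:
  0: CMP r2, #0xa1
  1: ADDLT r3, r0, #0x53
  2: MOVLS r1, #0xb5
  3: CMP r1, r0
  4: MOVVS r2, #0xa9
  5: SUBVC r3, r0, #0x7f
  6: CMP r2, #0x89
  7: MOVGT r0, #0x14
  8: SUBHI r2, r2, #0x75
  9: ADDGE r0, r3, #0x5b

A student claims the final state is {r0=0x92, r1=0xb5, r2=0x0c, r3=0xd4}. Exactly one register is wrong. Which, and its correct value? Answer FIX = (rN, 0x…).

[0] flags=0000 → (cmp)
[1] flags=0000 LT?F → skip
[2] flags=0000 LS?T → r1=0xb5
[3] flags=1000 → (cmp)
[4] flags=1000 VS?F → skip
[5] flags=1000 VC?T → r3=0x37
[6] flags=1001 → (cmp)
[7] flags=1001 GT?T → r0=0x14
[8] flags=1001 HI?F → skip
[9] flags=1001 GE?T → r0=0x92

FIX = (r3, 0x37)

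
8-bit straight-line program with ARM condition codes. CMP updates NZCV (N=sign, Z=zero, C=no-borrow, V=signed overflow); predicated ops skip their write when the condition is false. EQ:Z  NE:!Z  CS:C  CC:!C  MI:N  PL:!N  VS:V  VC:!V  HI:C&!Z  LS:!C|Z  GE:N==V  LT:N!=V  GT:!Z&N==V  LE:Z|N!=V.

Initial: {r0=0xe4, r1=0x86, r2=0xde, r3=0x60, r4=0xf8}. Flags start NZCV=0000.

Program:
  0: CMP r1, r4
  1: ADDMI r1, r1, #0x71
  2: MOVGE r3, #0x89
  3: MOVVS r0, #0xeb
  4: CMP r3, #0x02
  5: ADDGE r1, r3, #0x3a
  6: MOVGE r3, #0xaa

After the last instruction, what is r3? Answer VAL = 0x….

0: ✓ CMP  NZCV=1000
1: ✓ ADDMI  r1←0xf7
2: · MOVGE
3: · MOVVS
4: ✓ CMP  NZCV=0010
5: ✓ ADDGE  r1←0x9a
6: ✓ MOVGE  r3←0xaa

VAL = 0xaa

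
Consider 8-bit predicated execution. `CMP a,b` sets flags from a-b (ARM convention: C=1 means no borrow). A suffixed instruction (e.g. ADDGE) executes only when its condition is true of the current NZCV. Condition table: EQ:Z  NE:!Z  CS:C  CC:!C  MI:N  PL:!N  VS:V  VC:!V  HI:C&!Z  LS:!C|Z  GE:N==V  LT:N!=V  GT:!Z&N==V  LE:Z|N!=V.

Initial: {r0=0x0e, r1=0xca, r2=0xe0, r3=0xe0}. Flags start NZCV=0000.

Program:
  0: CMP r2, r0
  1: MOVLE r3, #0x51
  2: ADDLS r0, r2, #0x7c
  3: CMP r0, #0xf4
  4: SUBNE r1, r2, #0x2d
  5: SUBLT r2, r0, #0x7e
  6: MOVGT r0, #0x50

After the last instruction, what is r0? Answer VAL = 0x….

[0] flags=1010 → (cmp)
[1] flags=1010 LE?T → r3=0x51
[2] flags=1010 LS?F → skip
[3] flags=0000 → (cmp)
[4] flags=0000 NE?T → r1=0xb3
[5] flags=0000 LT?F → skip
[6] flags=0000 GT?T → r0=0x50

VAL = 0x50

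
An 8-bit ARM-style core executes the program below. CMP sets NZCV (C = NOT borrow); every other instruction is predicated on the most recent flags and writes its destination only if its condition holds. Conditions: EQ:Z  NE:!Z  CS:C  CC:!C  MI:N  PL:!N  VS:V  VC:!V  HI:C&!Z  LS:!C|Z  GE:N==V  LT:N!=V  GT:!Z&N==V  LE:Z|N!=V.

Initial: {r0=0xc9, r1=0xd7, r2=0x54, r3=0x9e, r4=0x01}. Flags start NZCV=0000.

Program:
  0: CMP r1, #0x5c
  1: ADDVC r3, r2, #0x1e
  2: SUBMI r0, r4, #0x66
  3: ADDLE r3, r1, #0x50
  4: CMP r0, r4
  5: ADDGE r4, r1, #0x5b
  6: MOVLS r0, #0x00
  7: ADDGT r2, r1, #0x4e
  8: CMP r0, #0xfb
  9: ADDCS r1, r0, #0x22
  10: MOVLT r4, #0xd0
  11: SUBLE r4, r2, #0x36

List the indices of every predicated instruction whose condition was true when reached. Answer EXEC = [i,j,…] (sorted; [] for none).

0: ✓ CMP  NZCV=0011
1: · ADDVC
2: · SUBMI
3: ✓ ADDLE  r3←0x27
4: ✓ CMP  NZCV=1010
5: · ADDGE
6: · MOVLS
7: · ADDGT
8: ✓ CMP  NZCV=1000
9: · ADDCS
10: ✓ MOVLT  r4←0xd0
11: ✓ SUBLE  r4←0x1e

EXEC = [3,10,11]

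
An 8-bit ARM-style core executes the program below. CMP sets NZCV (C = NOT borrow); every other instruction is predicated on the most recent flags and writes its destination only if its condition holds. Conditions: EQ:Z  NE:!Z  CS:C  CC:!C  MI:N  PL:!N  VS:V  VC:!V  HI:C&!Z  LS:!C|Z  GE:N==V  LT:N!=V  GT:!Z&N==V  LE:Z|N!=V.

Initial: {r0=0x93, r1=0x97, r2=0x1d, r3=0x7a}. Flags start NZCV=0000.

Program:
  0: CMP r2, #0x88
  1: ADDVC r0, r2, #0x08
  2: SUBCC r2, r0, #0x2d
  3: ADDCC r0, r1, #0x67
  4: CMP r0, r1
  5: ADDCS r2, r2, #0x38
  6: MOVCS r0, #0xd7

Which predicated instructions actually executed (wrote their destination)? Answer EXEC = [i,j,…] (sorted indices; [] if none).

0: ✓ CMP  NZCV=1001
1: · ADDVC
2: ✓ SUBCC  r2←0x66
3: ✓ ADDCC  r0←0xfe
4: ✓ CMP  NZCV=0010
5: ✓ ADDCS  r2←0x9e
6: ✓ MOVCS  r0←0xd7

EXEC = [2,3,5,6]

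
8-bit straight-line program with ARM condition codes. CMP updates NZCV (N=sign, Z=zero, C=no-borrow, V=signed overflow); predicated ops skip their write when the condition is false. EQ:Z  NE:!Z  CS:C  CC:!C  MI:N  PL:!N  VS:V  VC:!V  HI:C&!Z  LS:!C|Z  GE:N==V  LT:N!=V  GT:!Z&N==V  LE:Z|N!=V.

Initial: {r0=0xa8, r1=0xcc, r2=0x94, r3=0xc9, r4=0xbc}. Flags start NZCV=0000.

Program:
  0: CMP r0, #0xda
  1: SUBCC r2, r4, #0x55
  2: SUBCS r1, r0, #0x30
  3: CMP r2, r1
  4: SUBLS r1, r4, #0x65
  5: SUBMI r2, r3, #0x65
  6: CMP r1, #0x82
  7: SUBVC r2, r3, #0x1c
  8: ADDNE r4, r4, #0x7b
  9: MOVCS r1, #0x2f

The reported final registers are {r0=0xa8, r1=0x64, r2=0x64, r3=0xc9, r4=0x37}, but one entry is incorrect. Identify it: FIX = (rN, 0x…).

[0] flags=1000 → (cmp)
[1] flags=1000 CC?T → r2=0x67
[2] flags=1000 CS?F → skip
[3] flags=1001 → (cmp)
[4] flags=1001 LS?T → r1=0x57
[5] flags=1001 MI?T → r2=0x64
[6] flags=1001 → (cmp)
[7] flags=1001 VC?F → skip
[8] flags=1001 NE?T → r4=0x37
[9] flags=1001 CS?F → skip

FIX = (r1, 0x57)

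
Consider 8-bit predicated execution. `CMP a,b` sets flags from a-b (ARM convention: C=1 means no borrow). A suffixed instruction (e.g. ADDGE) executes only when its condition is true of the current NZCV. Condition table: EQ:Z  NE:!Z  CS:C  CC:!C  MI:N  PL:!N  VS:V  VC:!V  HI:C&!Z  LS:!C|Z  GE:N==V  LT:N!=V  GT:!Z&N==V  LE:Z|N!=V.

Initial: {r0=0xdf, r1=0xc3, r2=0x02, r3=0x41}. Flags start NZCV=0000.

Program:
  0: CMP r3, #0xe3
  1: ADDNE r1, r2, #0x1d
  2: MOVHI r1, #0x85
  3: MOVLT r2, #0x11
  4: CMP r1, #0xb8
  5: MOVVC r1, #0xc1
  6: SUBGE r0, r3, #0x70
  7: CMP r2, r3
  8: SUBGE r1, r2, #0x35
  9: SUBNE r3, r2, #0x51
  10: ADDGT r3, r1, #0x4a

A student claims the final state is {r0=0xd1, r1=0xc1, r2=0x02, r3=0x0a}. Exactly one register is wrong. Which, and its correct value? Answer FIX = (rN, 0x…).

[0] flags=0000 → (cmp)
[1] flags=0000 NE?T → r1=0x1f
[2] flags=0000 HI?F → skip
[3] flags=0000 LT?F → skip
[4] flags=0000 → (cmp)
[5] flags=0000 VC?T → r1=0xc1
[6] flags=0000 GE?T → r0=0xd1
[7] flags=1000 → (cmp)
[8] flags=1000 GE?F → skip
[9] flags=1000 NE?T → r3=0xb1
[10] flags=1000 GT?F → skip

FIX = (r3, 0xb1)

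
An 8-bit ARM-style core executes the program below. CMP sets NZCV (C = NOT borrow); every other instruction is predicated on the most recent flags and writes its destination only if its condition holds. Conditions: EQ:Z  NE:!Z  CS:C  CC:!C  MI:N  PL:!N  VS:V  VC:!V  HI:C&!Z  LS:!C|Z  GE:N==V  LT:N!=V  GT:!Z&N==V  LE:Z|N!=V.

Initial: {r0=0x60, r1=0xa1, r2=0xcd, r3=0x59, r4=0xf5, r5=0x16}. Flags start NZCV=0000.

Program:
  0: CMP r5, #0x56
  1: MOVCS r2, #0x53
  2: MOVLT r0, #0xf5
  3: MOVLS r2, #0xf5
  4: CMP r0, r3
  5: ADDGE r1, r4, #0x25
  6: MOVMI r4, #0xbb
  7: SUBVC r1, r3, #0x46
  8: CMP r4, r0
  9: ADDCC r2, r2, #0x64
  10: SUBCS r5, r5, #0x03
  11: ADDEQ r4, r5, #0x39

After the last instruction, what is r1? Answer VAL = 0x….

VAL = 0x13

[0] flags=1000 → (cmp)
[1] flags=1000 CS?F → skip
[2] flags=1000 LT?T → r0=0xf5
[3] flags=1000 LS?T → r2=0xf5
[4] flags=1010 → (cmp)
[5] flags=1010 GE?F → skip
[6] flags=1010 MI?T → r4=0xbb
[7] flags=1010 VC?T → r1=0x13
[8] flags=1000 → (cmp)
[9] flags=1000 CC?T → r2=0x59
[10] flags=1000 CS?F → skip
[11] flags=1000 EQ?F → skip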